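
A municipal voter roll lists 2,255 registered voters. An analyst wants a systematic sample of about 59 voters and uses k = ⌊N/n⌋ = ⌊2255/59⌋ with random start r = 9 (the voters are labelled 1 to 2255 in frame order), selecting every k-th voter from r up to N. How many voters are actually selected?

60

k = ⌊2255/59⌋ = 38
Achieved size = ⌊(2255 − 9)/38⌋ + 1 = ⌊2246/38⌋ + 1 = 59 + 1 = 60
(last selection: 9 + 59×38 = 2251 ≤ 2255; next would be 2289 > 2255)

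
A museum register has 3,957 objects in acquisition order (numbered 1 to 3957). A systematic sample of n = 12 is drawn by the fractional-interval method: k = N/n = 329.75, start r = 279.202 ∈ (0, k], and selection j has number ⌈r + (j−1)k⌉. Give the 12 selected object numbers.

j=1: r + 0k = 279.202 → ⌈·⌉ = 280
j=2: r + 1k = 608.952 → ⌈·⌉ = 609
j=3: r + 2k = 938.702 → ⌈·⌉ = 939
j=4: r + 3k = 1268.452 → ⌈·⌉ = 1269
j=5: r + 4k = 1598.202 → ⌈·⌉ = 1599
j=6: r + 5k = 1927.952 → ⌈·⌉ = 1928
j=7: r + 6k = 2257.702 → ⌈·⌉ = 2258
j=8: r + 7k = 2587.452 → ⌈·⌉ = 2588
j=9: r + 8k = 2917.202 → ⌈·⌉ = 2918
j=10: r + 9k = 3246.952 → ⌈·⌉ = 3247
j=11: r + 10k = 3576.702 → ⌈·⌉ = 3577
j=12: r + 11k = 3906.452 → ⌈·⌉ = 3907

280, 609, 939, 1269, 1599, 1928, 2258, 2588, 2918, 3247, 3577, 3907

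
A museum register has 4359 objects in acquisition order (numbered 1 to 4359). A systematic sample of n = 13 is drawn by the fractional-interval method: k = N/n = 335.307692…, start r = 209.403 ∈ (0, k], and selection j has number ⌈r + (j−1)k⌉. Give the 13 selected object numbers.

j=1: r + 0k = 209.403 → ⌈·⌉ = 210
j=2: r + 1k = 544.710692… → ⌈·⌉ = 545
j=3: r + 2k = 880.018384… → ⌈·⌉ = 881
j=4: r + 3k = 1215.326076… → ⌈·⌉ = 1216
j=5: r + 4k = 1550.633769… → ⌈·⌉ = 1551
j=6: r + 5k = 1885.941461… → ⌈·⌉ = 1886
j=7: r + 6k = 2221.249153… → ⌈·⌉ = 2222
j=8: r + 7k = 2556.556846… → ⌈·⌉ = 2557
j=9: r + 8k = 2891.864538… → ⌈·⌉ = 2892
j=10: r + 9k = 3227.172230… → ⌈·⌉ = 3228
j=11: r + 10k = 3562.479923… → ⌈·⌉ = 3563
j=12: r + 11k = 3897.787615… → ⌈·⌉ = 3898
j=13: r + 12k = 4233.095307… → ⌈·⌉ = 4234

210, 545, 881, 1216, 1551, 1886, 2222, 2557, 2892, 3228, 3563, 3898, 4234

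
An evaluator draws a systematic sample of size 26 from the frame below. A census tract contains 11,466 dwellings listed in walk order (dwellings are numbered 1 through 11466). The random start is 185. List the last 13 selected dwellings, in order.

5918, 6359, 6800, 7241, 7682, 8123, 8564, 9005, 9446, 9887, 10328, 10769, 11210

k = N/n = 11466/26 = 441
14th selection = 185 + 13×441 = 5918
15th: 5918 + 441 = 6359
16th: 6359 + 441 = 6800
17th: 6800 + 441 = 7241
18th: 7241 + 441 = 7682
19th: 7682 + 441 = 8123
20th: 8123 + 441 = 8564
21st: 8564 + 441 = 9005
22nd: 9005 + 441 = 9446
23rd: 9446 + 441 = 9887
24th: 9887 + 441 = 10328
25th: 10328 + 441 = 10769
26th: 10769 + 441 = 11210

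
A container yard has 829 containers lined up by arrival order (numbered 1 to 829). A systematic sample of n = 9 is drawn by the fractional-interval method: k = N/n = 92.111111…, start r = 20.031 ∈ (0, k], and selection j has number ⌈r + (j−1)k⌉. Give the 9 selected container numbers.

j=1: r + 0k = 20.031 → ⌈·⌉ = 21
j=2: r + 1k = 112.142111… → ⌈·⌉ = 113
j=3: r + 2k = 204.253222… → ⌈·⌉ = 205
j=4: r + 3k = 296.364333… → ⌈·⌉ = 297
j=5: r + 4k = 388.475444… → ⌈·⌉ = 389
j=6: r + 5k = 480.586555… → ⌈·⌉ = 481
j=7: r + 6k = 572.697666… → ⌈·⌉ = 573
j=8: r + 7k = 664.808777… → ⌈·⌉ = 665
j=9: r + 8k = 756.919888… → ⌈·⌉ = 757

21, 113, 205, 297, 389, 481, 573, 665, 757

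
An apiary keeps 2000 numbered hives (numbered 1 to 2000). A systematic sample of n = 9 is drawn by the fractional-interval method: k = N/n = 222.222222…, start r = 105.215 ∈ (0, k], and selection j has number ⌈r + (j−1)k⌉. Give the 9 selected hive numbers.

106, 328, 550, 772, 995, 1217, 1439, 1661, 1883

j=1: r + 0k = 105.215 → ⌈·⌉ = 106
j=2: r + 1k = 327.437222… → ⌈·⌉ = 328
j=3: r + 2k = 549.659444… → ⌈·⌉ = 550
j=4: r + 3k = 771.881666… → ⌈·⌉ = 772
j=5: r + 4k = 994.103888… → ⌈·⌉ = 995
j=6: r + 5k = 1216.326111… → ⌈·⌉ = 1217
j=7: r + 6k = 1438.548333… → ⌈·⌉ = 1439
j=8: r + 7k = 1660.770555… → ⌈·⌉ = 1661
j=9: r + 8k = 1882.992777… → ⌈·⌉ = 1883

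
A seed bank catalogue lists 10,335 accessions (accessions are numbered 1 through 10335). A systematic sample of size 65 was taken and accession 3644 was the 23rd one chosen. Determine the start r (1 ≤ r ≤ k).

k = 10335/65 = 159
r = 3644 − (23−1)×159 = 3644 − 3498 = 146

146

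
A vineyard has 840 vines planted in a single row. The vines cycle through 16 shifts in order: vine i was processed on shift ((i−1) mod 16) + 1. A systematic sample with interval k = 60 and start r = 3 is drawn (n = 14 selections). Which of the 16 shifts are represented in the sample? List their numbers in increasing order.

3, 7, 11, 15

Consecutive selections differ by k = 60, so their shift numbers differ by 60 mod 16 = 12.
gcd(60, 16) = 4, so the sample visits 16/4 = 4 distinct residues mod 16.
Start 3 is shift 3; the shifts hit are 3, 7, 11, 15.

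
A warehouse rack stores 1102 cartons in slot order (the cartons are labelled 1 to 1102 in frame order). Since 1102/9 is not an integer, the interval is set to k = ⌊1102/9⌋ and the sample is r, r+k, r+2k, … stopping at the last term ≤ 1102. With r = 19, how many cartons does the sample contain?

9

k = ⌊1102/9⌋ = 122
Achieved size = ⌊(1102 − 19)/122⌋ + 1 = ⌊1083/122⌋ + 1 = 8 + 1 = 9
(last selection: 19 + 8×122 = 995 ≤ 1102; next would be 1117 > 1102)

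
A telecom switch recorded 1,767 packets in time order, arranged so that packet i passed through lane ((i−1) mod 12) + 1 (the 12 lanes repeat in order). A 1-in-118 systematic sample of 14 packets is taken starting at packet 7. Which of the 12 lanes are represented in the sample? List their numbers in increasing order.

1, 3, 5, 7, 9, 11

Consecutive selections differ by k = 118, so their lane numbers differ by 118 mod 12 = 10.
gcd(118, 12) = 2, so the sample visits 12/2 = 6 distinct residues mod 12.
Start 7 is lane 7; the lanes hit are 1, 3, 5, 7, 9, 11.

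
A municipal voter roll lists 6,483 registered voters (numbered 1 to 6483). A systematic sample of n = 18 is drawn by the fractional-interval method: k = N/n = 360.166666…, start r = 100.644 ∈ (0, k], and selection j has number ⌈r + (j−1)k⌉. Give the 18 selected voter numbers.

101, 461, 821, 1182, 1542, 1902, 2262, 2622, 2982, 3343, 3703, 4063, 4423, 4783, 5143, 5504, 5864, 6224

j=1: r + 0k = 100.644 → ⌈·⌉ = 101
j=2: r + 1k = 460.810666… → ⌈·⌉ = 461
j=3: r + 2k = 820.977333… → ⌈·⌉ = 821
j=4: r + 3k = 1181.144 → ⌈·⌉ = 1182
j=5: r + 4k = 1541.310666… → ⌈·⌉ = 1542
j=6: r + 5k = 1901.477333… → ⌈·⌉ = 1902
j=7: r + 6k = 2261.644 → ⌈·⌉ = 2262
j=8: r + 7k = 2621.810666… → ⌈·⌉ = 2622
j=9: r + 8k = 2981.977333… → ⌈·⌉ = 2982
j=10: r + 9k = 3342.144 → ⌈·⌉ = 3343
j=11: r + 10k = 3702.310666… → ⌈·⌉ = 3703
j=12: r + 11k = 4062.477333… → ⌈·⌉ = 4063
j=13: r + 12k = 4422.644 → ⌈·⌉ = 4423
j=14: r + 13k = 4782.810666… → ⌈·⌉ = 4783
j=15: r + 14k = 5142.977333… → ⌈·⌉ = 5143
j=16: r + 15k = 5503.144 → ⌈·⌉ = 5504
j=17: r + 16k = 5863.310666… → ⌈·⌉ = 5864
j=18: r + 17k = 6223.477333… → ⌈·⌉ = 6224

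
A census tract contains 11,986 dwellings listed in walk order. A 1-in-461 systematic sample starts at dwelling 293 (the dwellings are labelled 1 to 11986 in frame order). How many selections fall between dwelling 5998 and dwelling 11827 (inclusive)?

k = 461
First selection ≥ 5998: 293 + ⌈(5998−293)/461⌉·461 = 293 + 13×461 = 6286
Last selection ≤ 11827: 293 + ⌊(11827−293)/461⌋·461 = 293 + 25×461 = 11818
Count = 25 − 13 + 1 = 13

13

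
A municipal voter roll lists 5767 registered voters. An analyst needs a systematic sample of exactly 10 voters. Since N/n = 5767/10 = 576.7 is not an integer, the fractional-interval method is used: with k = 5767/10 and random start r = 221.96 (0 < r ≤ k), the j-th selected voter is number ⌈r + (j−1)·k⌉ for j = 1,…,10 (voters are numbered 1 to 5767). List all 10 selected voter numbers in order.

j=1: r + 0k = 221.96 → ⌈·⌉ = 222
j=2: r + 1k = 798.66 → ⌈·⌉ = 799
j=3: r + 2k = 1375.36 → ⌈·⌉ = 1376
j=4: r + 3k = 1952.06 → ⌈·⌉ = 1953
j=5: r + 4k = 2528.76 → ⌈·⌉ = 2529
j=6: r + 5k = 3105.46 → ⌈·⌉ = 3106
j=7: r + 6k = 3682.16 → ⌈·⌉ = 3683
j=8: r + 7k = 4258.86 → ⌈·⌉ = 4259
j=9: r + 8k = 4835.56 → ⌈·⌉ = 4836
j=10: r + 9k = 5412.26 → ⌈·⌉ = 5413

222, 799, 1376, 1953, 2529, 3106, 3683, 4259, 4836, 5413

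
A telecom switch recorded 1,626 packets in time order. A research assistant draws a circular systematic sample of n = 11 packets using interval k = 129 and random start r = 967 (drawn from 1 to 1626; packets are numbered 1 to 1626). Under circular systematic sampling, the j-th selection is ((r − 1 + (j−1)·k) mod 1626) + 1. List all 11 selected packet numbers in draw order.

967, 1096, 1225, 1354, 1483, 1612, 115, 244, 373, 502, 631

Selection 1: 967
Selection 2: 967 + 129 = 1096
Selection 3: 1096 + 129 = 1225
Selection 4: 1225 + 129 = 1354
Selection 5: 1354 + 129 = 1483
Selection 6: 1483 + 129 = 1612
Selection 7: 1612 + 129 = 1741 → 1741 − 1626 = 115
Selection 8: 115 + 129 = 244
Selection 9: 244 + 129 = 373
Selection 10: 373 + 129 = 502
Selection 11: 502 + 129 = 631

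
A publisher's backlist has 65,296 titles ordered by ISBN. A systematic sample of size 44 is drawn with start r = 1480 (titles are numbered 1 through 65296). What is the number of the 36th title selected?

k = 65296/44 = 1484
36th selection = r + (36−1)·k = 1480 + 35×1484 = 1480 + 51940 = 53420

53420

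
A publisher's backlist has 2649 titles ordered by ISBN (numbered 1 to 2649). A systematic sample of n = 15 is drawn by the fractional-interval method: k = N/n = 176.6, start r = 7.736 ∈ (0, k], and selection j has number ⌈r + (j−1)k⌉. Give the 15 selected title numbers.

8, 185, 361, 538, 715, 891, 1068, 1244, 1421, 1598, 1774, 1951, 2127, 2304, 2481

j=1: r + 0k = 7.736 → ⌈·⌉ = 8
j=2: r + 1k = 184.336 → ⌈·⌉ = 185
j=3: r + 2k = 360.936 → ⌈·⌉ = 361
j=4: r + 3k = 537.536 → ⌈·⌉ = 538
j=5: r + 4k = 714.136 → ⌈·⌉ = 715
j=6: r + 5k = 890.736 → ⌈·⌉ = 891
j=7: r + 6k = 1067.336 → ⌈·⌉ = 1068
j=8: r + 7k = 1243.936 → ⌈·⌉ = 1244
j=9: r + 8k = 1420.536 → ⌈·⌉ = 1421
j=10: r + 9k = 1597.136 → ⌈·⌉ = 1598
j=11: r + 10k = 1773.736 → ⌈·⌉ = 1774
j=12: r + 11k = 1950.336 → ⌈·⌉ = 1951
j=13: r + 12k = 2126.936 → ⌈·⌉ = 2127
j=14: r + 13k = 2303.536 → ⌈·⌉ = 2304
j=15: r + 14k = 2480.136 → ⌈·⌉ = 2481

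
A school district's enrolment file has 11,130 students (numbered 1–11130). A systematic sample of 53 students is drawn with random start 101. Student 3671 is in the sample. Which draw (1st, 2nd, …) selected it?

k = 11130/53 = 210
position = (3671 − 101)/210 + 1 = 3570/210 + 1 = 17 + 1 = 18

18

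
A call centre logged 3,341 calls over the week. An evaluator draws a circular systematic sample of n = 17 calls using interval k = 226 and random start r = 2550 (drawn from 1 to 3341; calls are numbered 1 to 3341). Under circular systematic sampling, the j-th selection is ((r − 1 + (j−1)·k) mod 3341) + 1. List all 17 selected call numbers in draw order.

Selection 1: 2550
Selection 2: 2550 + 226 = 2776
Selection 3: 2776 + 226 = 3002
Selection 4: 3002 + 226 = 3228
Selection 5: 3228 + 226 = 3454 → 3454 − 3341 = 113
Selection 6: 113 + 226 = 339
Selection 7: 339 + 226 = 565
Selection 8: 565 + 226 = 791
Selection 9: 791 + 226 = 1017
Selection 10: 1017 + 226 = 1243
Selection 11: 1243 + 226 = 1469
Selection 12: 1469 + 226 = 1695
Selection 13: 1695 + 226 = 1921
Selection 14: 1921 + 226 = 2147
Selection 15: 2147 + 226 = 2373
Selection 16: 2373 + 226 = 2599
Selection 17: 2599 + 226 = 2825

2550, 2776, 3002, 3228, 113, 339, 565, 791, 1017, 1243, 1469, 1695, 1921, 2147, 2373, 2599, 2825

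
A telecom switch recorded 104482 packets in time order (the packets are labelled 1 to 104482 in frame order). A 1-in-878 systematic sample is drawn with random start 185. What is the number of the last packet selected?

k = 878
119th selection = r + (119−1)·k = 185 + 118×878 = 185 + 103604 = 103789

103789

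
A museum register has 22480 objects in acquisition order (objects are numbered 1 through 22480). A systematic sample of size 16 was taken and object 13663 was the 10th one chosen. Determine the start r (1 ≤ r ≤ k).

1018

k = 22480/16 = 1405
r = 13663 − (10−1)×1405 = 13663 − 12645 = 1018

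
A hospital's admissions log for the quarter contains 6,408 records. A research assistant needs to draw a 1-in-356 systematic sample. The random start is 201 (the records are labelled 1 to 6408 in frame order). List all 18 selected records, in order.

201, 557, 913, 1269, 1625, 1981, 2337, 2693, 3049, 3405, 3761, 4117, 4473, 4829, 5185, 5541, 5897, 6253

record 1: 201
record 2: 201 + 356 = 557
record 3: 557 + 356 = 913
record 4: 913 + 356 = 1269
record 5: 1269 + 356 = 1625
record 6: 1625 + 356 = 1981
record 7: 1981 + 356 = 2337
record 8: 2337 + 356 = 2693
record 9: 2693 + 356 = 3049
record 10: 3049 + 356 = 3405
record 11: 3405 + 356 = 3761
record 12: 3761 + 356 = 4117
record 13: 4117 + 356 = 4473
record 14: 4473 + 356 = 4829
record 15: 4829 + 356 = 5185
record 16: 5185 + 356 = 5541
record 17: 5541 + 356 = 5897
record 18: 5897 + 356 = 6253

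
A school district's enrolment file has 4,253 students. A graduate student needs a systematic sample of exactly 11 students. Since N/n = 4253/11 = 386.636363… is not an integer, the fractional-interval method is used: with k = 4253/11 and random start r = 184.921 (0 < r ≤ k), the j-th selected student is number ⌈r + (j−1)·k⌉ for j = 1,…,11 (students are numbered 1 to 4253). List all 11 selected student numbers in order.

185, 572, 959, 1345, 1732, 2119, 2505, 2892, 3279, 3665, 4052

j=1: r + 0k = 184.921 → ⌈·⌉ = 185
j=2: r + 1k = 571.557363… → ⌈·⌉ = 572
j=3: r + 2k = 958.193727… → ⌈·⌉ = 959
j=4: r + 3k = 1344.830090… → ⌈·⌉ = 1345
j=5: r + 4k = 1731.466454… → ⌈·⌉ = 1732
j=6: r + 5k = 2118.102818… → ⌈·⌉ = 2119
j=7: r + 6k = 2504.739181… → ⌈·⌉ = 2505
j=8: r + 7k = 2891.375545… → ⌈·⌉ = 2892
j=9: r + 8k = 3278.011909… → ⌈·⌉ = 3279
j=10: r + 9k = 3664.648272… → ⌈·⌉ = 3665
j=11: r + 10k = 4051.284636… → ⌈·⌉ = 4052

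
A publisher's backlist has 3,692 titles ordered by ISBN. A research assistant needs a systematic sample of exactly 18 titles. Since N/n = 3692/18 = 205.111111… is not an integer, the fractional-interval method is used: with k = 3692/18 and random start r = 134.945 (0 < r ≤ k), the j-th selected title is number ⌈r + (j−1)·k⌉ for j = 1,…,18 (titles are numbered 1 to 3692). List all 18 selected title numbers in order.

135, 341, 546, 751, 956, 1161, 1366, 1571, 1776, 1981, 2187, 2392, 2597, 2802, 3007, 3212, 3417, 3622

j=1: r + 0k = 134.945 → ⌈·⌉ = 135
j=2: r + 1k = 340.056111… → ⌈·⌉ = 341
j=3: r + 2k = 545.167222… → ⌈·⌉ = 546
j=4: r + 3k = 750.278333… → ⌈·⌉ = 751
j=5: r + 4k = 955.389444… → ⌈·⌉ = 956
j=6: r + 5k = 1160.500555… → ⌈·⌉ = 1161
j=7: r + 6k = 1365.611666… → ⌈·⌉ = 1366
j=8: r + 7k = 1570.722777… → ⌈·⌉ = 1571
j=9: r + 8k = 1775.833888… → ⌈·⌉ = 1776
j=10: r + 9k = 1980.945 → ⌈·⌉ = 1981
j=11: r + 10k = 2186.056111… → ⌈·⌉ = 2187
j=12: r + 11k = 2391.167222… → ⌈·⌉ = 2392
j=13: r + 12k = 2596.278333… → ⌈·⌉ = 2597
j=14: r + 13k = 2801.389444… → ⌈·⌉ = 2802
j=15: r + 14k = 3006.500555… → ⌈·⌉ = 3007
j=16: r + 15k = 3211.611666… → ⌈·⌉ = 3212
j=17: r + 16k = 3416.722777… → ⌈·⌉ = 3417
j=18: r + 17k = 3621.833888… → ⌈·⌉ = 3622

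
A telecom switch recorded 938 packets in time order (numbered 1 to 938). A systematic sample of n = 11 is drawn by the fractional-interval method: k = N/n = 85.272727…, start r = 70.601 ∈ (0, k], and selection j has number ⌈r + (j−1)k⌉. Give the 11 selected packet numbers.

71, 156, 242, 327, 412, 497, 583, 668, 753, 839, 924

j=1: r + 0k = 70.601 → ⌈·⌉ = 71
j=2: r + 1k = 155.873727… → ⌈·⌉ = 156
j=3: r + 2k = 241.146454… → ⌈·⌉ = 242
j=4: r + 3k = 326.419181… → ⌈·⌉ = 327
j=5: r + 4k = 411.691909… → ⌈·⌉ = 412
j=6: r + 5k = 496.964636… → ⌈·⌉ = 497
j=7: r + 6k = 582.237363… → ⌈·⌉ = 583
j=8: r + 7k = 667.510090… → ⌈·⌉ = 668
j=9: r + 8k = 752.782818… → ⌈·⌉ = 753
j=10: r + 9k = 838.055545… → ⌈·⌉ = 839
j=11: r + 10k = 923.328272… → ⌈·⌉ = 924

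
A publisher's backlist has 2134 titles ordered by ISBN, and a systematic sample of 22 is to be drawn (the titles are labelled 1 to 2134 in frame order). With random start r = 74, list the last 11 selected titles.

k = N/n = 2134/22 = 97
12th selection = 74 + 11×97 = 1141
13th: 1141 + 97 = 1238
14th: 1238 + 97 = 1335
15th: 1335 + 97 = 1432
16th: 1432 + 97 = 1529
17th: 1529 + 97 = 1626
18th: 1626 + 97 = 1723
19th: 1723 + 97 = 1820
20th: 1820 + 97 = 1917
21st: 1917 + 97 = 2014
22nd: 2014 + 97 = 2111

1141, 1238, 1335, 1432, 1529, 1626, 1723, 1820, 1917, 2014, 2111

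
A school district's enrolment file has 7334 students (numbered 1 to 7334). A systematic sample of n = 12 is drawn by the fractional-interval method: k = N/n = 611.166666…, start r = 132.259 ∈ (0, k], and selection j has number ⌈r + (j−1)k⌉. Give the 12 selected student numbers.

j=1: r + 0k = 132.259 → ⌈·⌉ = 133
j=2: r + 1k = 743.425666… → ⌈·⌉ = 744
j=3: r + 2k = 1354.592333… → ⌈·⌉ = 1355
j=4: r + 3k = 1965.759 → ⌈·⌉ = 1966
j=5: r + 4k = 2576.925666… → ⌈·⌉ = 2577
j=6: r + 5k = 3188.092333… → ⌈·⌉ = 3189
j=7: r + 6k = 3799.259 → ⌈·⌉ = 3800
j=8: r + 7k = 4410.425666… → ⌈·⌉ = 4411
j=9: r + 8k = 5021.592333… → ⌈·⌉ = 5022
j=10: r + 9k = 5632.759 → ⌈·⌉ = 5633
j=11: r + 10k = 6243.925666… → ⌈·⌉ = 6244
j=12: r + 11k = 6855.092333… → ⌈·⌉ = 6856

133, 744, 1355, 1966, 2577, 3189, 3800, 4411, 5022, 5633, 6244, 6856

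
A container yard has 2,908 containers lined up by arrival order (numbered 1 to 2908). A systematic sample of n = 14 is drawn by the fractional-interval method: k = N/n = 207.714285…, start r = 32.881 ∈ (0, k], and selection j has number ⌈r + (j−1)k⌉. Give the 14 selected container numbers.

33, 241, 449, 657, 864, 1072, 1280, 1487, 1695, 1903, 2111, 2318, 2526, 2734

j=1: r + 0k = 32.881 → ⌈·⌉ = 33
j=2: r + 1k = 240.595285… → ⌈·⌉ = 241
j=3: r + 2k = 448.309571… → ⌈·⌉ = 449
j=4: r + 3k = 656.023857… → ⌈·⌉ = 657
j=5: r + 4k = 863.738142… → ⌈·⌉ = 864
j=6: r + 5k = 1071.452428… → ⌈·⌉ = 1072
j=7: r + 6k = 1279.166714… → ⌈·⌉ = 1280
j=8: r + 7k = 1486.881 → ⌈·⌉ = 1487
j=9: r + 8k = 1694.595285… → ⌈·⌉ = 1695
j=10: r + 9k = 1902.309571… → ⌈·⌉ = 1903
j=11: r + 10k = 2110.023857… → ⌈·⌉ = 2111
j=12: r + 11k = 2317.738142… → ⌈·⌉ = 2318
j=13: r + 12k = 2525.452428… → ⌈·⌉ = 2526
j=14: r + 13k = 2733.166714… → ⌈·⌉ = 2734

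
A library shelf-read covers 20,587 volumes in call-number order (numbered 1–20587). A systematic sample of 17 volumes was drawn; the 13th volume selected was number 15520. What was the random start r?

k = 20587/17 = 1211
r = 15520 − (13−1)×1211 = 15520 − 14532 = 988

988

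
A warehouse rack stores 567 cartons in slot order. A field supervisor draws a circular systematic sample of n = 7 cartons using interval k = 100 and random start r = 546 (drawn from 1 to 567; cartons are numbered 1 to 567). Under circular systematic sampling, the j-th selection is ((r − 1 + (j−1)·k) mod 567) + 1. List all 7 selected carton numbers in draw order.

Selection 1: 546
Selection 2: 546 + 100 = 646 → 646 − 567 = 79
Selection 3: 79 + 100 = 179
Selection 4: 179 + 100 = 279
Selection 5: 279 + 100 = 379
Selection 6: 379 + 100 = 479
Selection 7: 479 + 100 = 579 → 579 − 567 = 12

546, 79, 179, 279, 379, 479, 12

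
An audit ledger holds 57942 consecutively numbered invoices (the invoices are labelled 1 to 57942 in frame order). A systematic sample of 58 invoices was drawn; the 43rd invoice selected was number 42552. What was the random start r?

594

k = 57942/58 = 999
r = 42552 − (43−1)×999 = 42552 − 41958 = 594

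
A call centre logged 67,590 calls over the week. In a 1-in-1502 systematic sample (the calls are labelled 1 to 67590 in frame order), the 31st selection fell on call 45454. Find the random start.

k = 1502
r = 45454 − (31−1)×1502 = 45454 − 45060 = 394

394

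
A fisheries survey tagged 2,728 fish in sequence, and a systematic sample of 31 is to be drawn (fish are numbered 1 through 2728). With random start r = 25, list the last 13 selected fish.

1609, 1697, 1785, 1873, 1961, 2049, 2137, 2225, 2313, 2401, 2489, 2577, 2665

k = N/n = 2728/31 = 88
19th selection = 25 + 18×88 = 1609
20th: 1609 + 88 = 1697
21st: 1697 + 88 = 1785
22nd: 1785 + 88 = 1873
23rd: 1873 + 88 = 1961
24th: 1961 + 88 = 2049
25th: 2049 + 88 = 2137
26th: 2137 + 88 = 2225
27th: 2225 + 88 = 2313
28th: 2313 + 88 = 2401
29th: 2401 + 88 = 2489
30th: 2489 + 88 = 2577
31st: 2577 + 88 = 2665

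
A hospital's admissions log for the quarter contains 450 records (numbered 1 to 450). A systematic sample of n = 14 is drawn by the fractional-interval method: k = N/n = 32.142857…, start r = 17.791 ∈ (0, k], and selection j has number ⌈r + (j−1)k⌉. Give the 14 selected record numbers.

18, 50, 83, 115, 147, 179, 211, 243, 275, 308, 340, 372, 404, 436

j=1: r + 0k = 17.791 → ⌈·⌉ = 18
j=2: r + 1k = 49.933857… → ⌈·⌉ = 50
j=3: r + 2k = 82.076714… → ⌈·⌉ = 83
j=4: r + 3k = 114.219571… → ⌈·⌉ = 115
j=5: r + 4k = 146.362428… → ⌈·⌉ = 147
j=6: r + 5k = 178.505285… → ⌈·⌉ = 179
j=7: r + 6k = 210.648142… → ⌈·⌉ = 211
j=8: r + 7k = 242.791 → ⌈·⌉ = 243
j=9: r + 8k = 274.933857… → ⌈·⌉ = 275
j=10: r + 9k = 307.076714… → ⌈·⌉ = 308
j=11: r + 10k = 339.219571… → ⌈·⌉ = 340
j=12: r + 11k = 371.362428… → ⌈·⌉ = 372
j=13: r + 12k = 403.505285… → ⌈·⌉ = 404
j=14: r + 13k = 435.648142… → ⌈·⌉ = 436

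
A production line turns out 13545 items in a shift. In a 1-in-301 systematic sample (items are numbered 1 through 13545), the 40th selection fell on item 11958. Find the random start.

k = 301
r = 11958 − (40−1)×301 = 11958 − 11739 = 219

219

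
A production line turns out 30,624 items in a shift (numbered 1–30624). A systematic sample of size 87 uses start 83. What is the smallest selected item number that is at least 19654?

k = 30624/87 = 352
Steps past start: ⌈(19654 − 83)/352⌉ = ⌈19571/352⌉ = 56
Selected item: 83 + 56×352 = 19795

19795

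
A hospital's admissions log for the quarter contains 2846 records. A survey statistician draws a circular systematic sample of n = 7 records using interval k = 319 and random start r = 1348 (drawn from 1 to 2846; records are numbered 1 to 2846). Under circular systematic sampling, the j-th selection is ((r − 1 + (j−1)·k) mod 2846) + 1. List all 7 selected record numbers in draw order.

Selection 1: 1348
Selection 2: 1348 + 319 = 1667
Selection 3: 1667 + 319 = 1986
Selection 4: 1986 + 319 = 2305
Selection 5: 2305 + 319 = 2624
Selection 6: 2624 + 319 = 2943 → 2943 − 2846 = 97
Selection 7: 97 + 319 = 416

1348, 1667, 1986, 2305, 2624, 97, 416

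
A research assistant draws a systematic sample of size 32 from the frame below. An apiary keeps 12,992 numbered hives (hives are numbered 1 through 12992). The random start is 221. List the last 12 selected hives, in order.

8341, 8747, 9153, 9559, 9965, 10371, 10777, 11183, 11589, 11995, 12401, 12807

k = N/n = 12992/32 = 406
21st selection = 221 + 20×406 = 8341
22nd: 8341 + 406 = 8747
23rd: 8747 + 406 = 9153
24th: 9153 + 406 = 9559
25th: 9559 + 406 = 9965
26th: 9965 + 406 = 10371
27th: 10371 + 406 = 10777
28th: 10777 + 406 = 11183
29th: 11183 + 406 = 11589
30th: 11589 + 406 = 11995
31st: 11995 + 406 = 12401
32nd: 12401 + 406 = 12807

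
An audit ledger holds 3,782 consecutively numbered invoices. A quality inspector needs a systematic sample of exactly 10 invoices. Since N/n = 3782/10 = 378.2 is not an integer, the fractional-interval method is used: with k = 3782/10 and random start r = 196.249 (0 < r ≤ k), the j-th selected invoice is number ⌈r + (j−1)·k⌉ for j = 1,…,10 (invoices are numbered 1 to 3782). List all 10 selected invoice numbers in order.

j=1: r + 0k = 196.249 → ⌈·⌉ = 197
j=2: r + 1k = 574.449 → ⌈·⌉ = 575
j=3: r + 2k = 952.649 → ⌈·⌉ = 953
j=4: r + 3k = 1330.849 → ⌈·⌉ = 1331
j=5: r + 4k = 1709.049 → ⌈·⌉ = 1710
j=6: r + 5k = 2087.249 → ⌈·⌉ = 2088
j=7: r + 6k = 2465.449 → ⌈·⌉ = 2466
j=8: r + 7k = 2843.649 → ⌈·⌉ = 2844
j=9: r + 8k = 3221.849 → ⌈·⌉ = 3222
j=10: r + 9k = 3600.049 → ⌈·⌉ = 3601

197, 575, 953, 1331, 1710, 2088, 2466, 2844, 3222, 3601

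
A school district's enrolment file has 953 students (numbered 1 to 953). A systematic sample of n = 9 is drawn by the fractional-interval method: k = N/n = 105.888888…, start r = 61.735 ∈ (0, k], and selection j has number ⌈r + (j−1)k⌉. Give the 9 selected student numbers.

62, 168, 274, 380, 486, 592, 698, 803, 909

j=1: r + 0k = 61.735 → ⌈·⌉ = 62
j=2: r + 1k = 167.623888… → ⌈·⌉ = 168
j=3: r + 2k = 273.512777… → ⌈·⌉ = 274
j=4: r + 3k = 379.401666… → ⌈·⌉ = 380
j=5: r + 4k = 485.290555… → ⌈·⌉ = 486
j=6: r + 5k = 591.179444… → ⌈·⌉ = 592
j=7: r + 6k = 697.068333… → ⌈·⌉ = 698
j=8: r + 7k = 802.957222… → ⌈·⌉ = 803
j=9: r + 8k = 908.846111… → ⌈·⌉ = 909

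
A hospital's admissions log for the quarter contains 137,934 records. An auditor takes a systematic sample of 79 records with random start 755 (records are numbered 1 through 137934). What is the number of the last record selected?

k = 137934/79 = 1746
79th selection = r + (79−1)·k = 755 + 78×1746 = 755 + 136188 = 136943

136943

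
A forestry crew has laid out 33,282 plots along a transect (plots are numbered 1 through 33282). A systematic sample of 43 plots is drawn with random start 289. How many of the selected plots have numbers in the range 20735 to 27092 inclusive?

8

k = 33282/43 = 774
First selection ≥ 20735: 289 + ⌈(20735−289)/774⌉·774 = 289 + 27×774 = 21187
Last selection ≤ 27092: 289 + ⌊(27092−289)/774⌋·774 = 289 + 34×774 = 26605
Count = 34 − 27 + 1 = 8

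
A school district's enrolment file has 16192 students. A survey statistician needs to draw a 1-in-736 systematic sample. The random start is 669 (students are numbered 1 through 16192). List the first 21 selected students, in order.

669, 1405, 2141, 2877, 3613, 4349, 5085, 5821, 6557, 7293, 8029, 8765, 9501, 10237, 10973, 11709, 12445, 13181, 13917, 14653, 15389

student 1: 669
student 2: 669 + 736 = 1405
student 3: 1405 + 736 = 2141
student 4: 2141 + 736 = 2877
student 5: 2877 + 736 = 3613
student 6: 3613 + 736 = 4349
student 7: 4349 + 736 = 5085
student 8: 5085 + 736 = 5821
student 9: 5821 + 736 = 6557
student 10: 6557 + 736 = 7293
student 11: 7293 + 736 = 8029
student 12: 8029 + 736 = 8765
student 13: 8765 + 736 = 9501
student 14: 9501 + 736 = 10237
student 15: 10237 + 736 = 10973
student 16: 10973 + 736 = 11709
student 17: 11709 + 736 = 12445
student 18: 12445 + 736 = 13181
student 19: 13181 + 736 = 13917
student 20: 13917 + 736 = 14653
student 21: 14653 + 736 = 15389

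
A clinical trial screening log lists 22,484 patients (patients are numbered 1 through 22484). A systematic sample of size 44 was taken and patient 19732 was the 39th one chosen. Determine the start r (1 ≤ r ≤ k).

k = 22484/44 = 511
r = 19732 − (39−1)×511 = 19732 − 19418 = 314

314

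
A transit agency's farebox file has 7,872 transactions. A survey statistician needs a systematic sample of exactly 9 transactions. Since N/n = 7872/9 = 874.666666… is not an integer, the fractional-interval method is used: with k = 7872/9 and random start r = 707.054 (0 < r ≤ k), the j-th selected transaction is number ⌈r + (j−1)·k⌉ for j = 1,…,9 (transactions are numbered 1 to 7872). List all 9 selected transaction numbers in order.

j=1: r + 0k = 707.054 → ⌈·⌉ = 708
j=2: r + 1k = 1581.720666… → ⌈·⌉ = 1582
j=3: r + 2k = 2456.387333… → ⌈·⌉ = 2457
j=4: r + 3k = 3331.054 → ⌈·⌉ = 3332
j=5: r + 4k = 4205.720666… → ⌈·⌉ = 4206
j=6: r + 5k = 5080.387333… → ⌈·⌉ = 5081
j=7: r + 6k = 5955.054 → ⌈·⌉ = 5956
j=8: r + 7k = 6829.720666… → ⌈·⌉ = 6830
j=9: r + 8k = 7704.387333… → ⌈·⌉ = 7705

708, 1582, 2457, 3332, 4206, 5081, 5956, 6830, 7705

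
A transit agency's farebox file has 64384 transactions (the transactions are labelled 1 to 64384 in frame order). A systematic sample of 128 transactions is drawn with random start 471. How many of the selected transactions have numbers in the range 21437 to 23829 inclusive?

5

k = 64384/128 = 503
First selection ≥ 21437: 471 + ⌈(21437−471)/503⌉·503 = 471 + 42×503 = 21597
Last selection ≤ 23829: 471 + ⌊(23829−471)/503⌋·503 = 471 + 46×503 = 23609
Count = 46 − 42 + 1 = 5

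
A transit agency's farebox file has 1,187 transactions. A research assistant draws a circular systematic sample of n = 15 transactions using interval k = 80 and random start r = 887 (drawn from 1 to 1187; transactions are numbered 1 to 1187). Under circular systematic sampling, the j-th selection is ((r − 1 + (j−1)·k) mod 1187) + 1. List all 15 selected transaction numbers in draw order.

Selection 1: 887
Selection 2: 887 + 80 = 967
Selection 3: 967 + 80 = 1047
Selection 4: 1047 + 80 = 1127
Selection 5: 1127 + 80 = 1207 → 1207 − 1187 = 20
Selection 6: 20 + 80 = 100
Selection 7: 100 + 80 = 180
Selection 8: 180 + 80 = 260
Selection 9: 260 + 80 = 340
Selection 10: 340 + 80 = 420
Selection 11: 420 + 80 = 500
Selection 12: 500 + 80 = 580
Selection 13: 580 + 80 = 660
Selection 14: 660 + 80 = 740
Selection 15: 740 + 80 = 820

887, 967, 1047, 1127, 20, 100, 180, 260, 340, 420, 500, 580, 660, 740, 820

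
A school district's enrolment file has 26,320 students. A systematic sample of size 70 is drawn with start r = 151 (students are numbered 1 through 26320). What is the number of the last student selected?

26095

k = 26320/70 = 376
70th selection = r + (70−1)·k = 151 + 69×376 = 151 + 25944 = 26095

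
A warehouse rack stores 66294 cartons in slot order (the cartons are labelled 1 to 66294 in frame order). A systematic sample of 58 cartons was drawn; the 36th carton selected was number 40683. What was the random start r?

678

k = 66294/58 = 1143
r = 40683 − (36−1)×1143 = 40683 − 40005 = 678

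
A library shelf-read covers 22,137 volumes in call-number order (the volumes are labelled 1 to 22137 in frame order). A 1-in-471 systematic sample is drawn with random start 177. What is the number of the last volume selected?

21843

k = 471
47th selection = r + (47−1)·k = 177 + 46×471 = 177 + 21666 = 21843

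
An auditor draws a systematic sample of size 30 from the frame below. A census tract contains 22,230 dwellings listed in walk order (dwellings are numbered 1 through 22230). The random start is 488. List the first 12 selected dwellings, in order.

k = N/n = 22230/30 = 741
dwelling 1: 488
dwelling 2: 488 + 741 = 1229
dwelling 3: 1229 + 741 = 1970
dwelling 4: 1970 + 741 = 2711
dwelling 5: 2711 + 741 = 3452
dwelling 6: 3452 + 741 = 4193
dwelling 7: 4193 + 741 = 4934
dwelling 8: 4934 + 741 = 5675
dwelling 9: 5675 + 741 = 6416
dwelling 10: 6416 + 741 = 7157
dwelling 11: 7157 + 741 = 7898
dwelling 12: 7898 + 741 = 8639

488, 1229, 1970, 2711, 3452, 4193, 4934, 5675, 6416, 7157, 7898, 8639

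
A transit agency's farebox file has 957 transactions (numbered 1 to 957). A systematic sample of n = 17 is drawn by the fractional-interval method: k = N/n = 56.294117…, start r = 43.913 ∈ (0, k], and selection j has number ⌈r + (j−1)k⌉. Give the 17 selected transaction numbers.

j=1: r + 0k = 43.913 → ⌈·⌉ = 44
j=2: r + 1k = 100.207117… → ⌈·⌉ = 101
j=3: r + 2k = 156.501235… → ⌈·⌉ = 157
j=4: r + 3k = 212.795352… → ⌈·⌉ = 213
j=5: r + 4k = 269.089470… → ⌈·⌉ = 270
j=6: r + 5k = 325.383588… → ⌈·⌉ = 326
j=7: r + 6k = 381.677705… → ⌈·⌉ = 382
j=8: r + 7k = 437.971823… → ⌈·⌉ = 438
j=9: r + 8k = 494.265941… → ⌈·⌉ = 495
j=10: r + 9k = 550.560058… → ⌈·⌉ = 551
j=11: r + 10k = 606.854176… → ⌈·⌉ = 607
j=12: r + 11k = 663.148294… → ⌈·⌉ = 664
j=13: r + 12k = 719.442411… → ⌈·⌉ = 720
j=14: r + 13k = 775.736529… → ⌈·⌉ = 776
j=15: r + 14k = 832.030647… → ⌈·⌉ = 833
j=16: r + 15k = 888.324764… → ⌈·⌉ = 889
j=17: r + 16k = 944.618882… → ⌈·⌉ = 945

44, 101, 157, 213, 270, 326, 382, 438, 495, 551, 607, 664, 720, 776, 833, 889, 945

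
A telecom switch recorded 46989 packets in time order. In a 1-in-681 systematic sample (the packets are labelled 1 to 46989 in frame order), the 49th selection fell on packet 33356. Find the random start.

k = 681
r = 33356 − (49−1)×681 = 33356 − 32688 = 668

668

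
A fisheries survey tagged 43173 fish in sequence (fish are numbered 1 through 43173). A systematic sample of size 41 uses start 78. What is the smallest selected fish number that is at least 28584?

k = 43173/41 = 1053
Steps past start: ⌈(28584 − 78)/1053⌉ = ⌈28506/1053⌉ = 28
Selected fish: 78 + 28×1053 = 29562

29562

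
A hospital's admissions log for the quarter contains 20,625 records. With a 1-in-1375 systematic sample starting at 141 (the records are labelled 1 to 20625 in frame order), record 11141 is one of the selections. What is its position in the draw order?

k = 1375
position = (11141 − 141)/1375 + 1 = 11000/1375 + 1 = 8 + 1 = 9

9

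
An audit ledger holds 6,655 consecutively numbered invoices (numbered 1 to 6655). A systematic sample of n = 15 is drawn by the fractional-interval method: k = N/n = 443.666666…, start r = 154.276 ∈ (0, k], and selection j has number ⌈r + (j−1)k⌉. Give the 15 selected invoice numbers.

j=1: r + 0k = 154.276 → ⌈·⌉ = 155
j=2: r + 1k = 597.942666… → ⌈·⌉ = 598
j=3: r + 2k = 1041.609333… → ⌈·⌉ = 1042
j=4: r + 3k = 1485.276 → ⌈·⌉ = 1486
j=5: r + 4k = 1928.942666… → ⌈·⌉ = 1929
j=6: r + 5k = 2372.609333… → ⌈·⌉ = 2373
j=7: r + 6k = 2816.276 → ⌈·⌉ = 2817
j=8: r + 7k = 3259.942666… → ⌈·⌉ = 3260
j=9: r + 8k = 3703.609333… → ⌈·⌉ = 3704
j=10: r + 9k = 4147.276 → ⌈·⌉ = 4148
j=11: r + 10k = 4590.942666… → ⌈·⌉ = 4591
j=12: r + 11k = 5034.609333… → ⌈·⌉ = 5035
j=13: r + 12k = 5478.276 → ⌈·⌉ = 5479
j=14: r + 13k = 5921.942666… → ⌈·⌉ = 5922
j=15: r + 14k = 6365.609333… → ⌈·⌉ = 6366

155, 598, 1042, 1486, 1929, 2373, 2817, 3260, 3704, 4148, 4591, 5035, 5479, 5922, 6366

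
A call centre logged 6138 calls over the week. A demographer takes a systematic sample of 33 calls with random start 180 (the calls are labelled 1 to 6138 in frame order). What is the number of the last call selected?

k = 6138/33 = 186
33rd selection = r + (33−1)·k = 180 + 32×186 = 180 + 5952 = 6132

6132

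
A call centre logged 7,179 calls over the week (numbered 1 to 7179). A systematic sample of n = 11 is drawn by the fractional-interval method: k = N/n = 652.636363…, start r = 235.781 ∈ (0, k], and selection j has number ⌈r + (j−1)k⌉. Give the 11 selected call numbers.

236, 889, 1542, 2194, 2847, 3499, 4152, 4805, 5457, 6110, 6763

j=1: r + 0k = 235.781 → ⌈·⌉ = 236
j=2: r + 1k = 888.417363… → ⌈·⌉ = 889
j=3: r + 2k = 1541.053727… → ⌈·⌉ = 1542
j=4: r + 3k = 2193.690090… → ⌈·⌉ = 2194
j=5: r + 4k = 2846.326454… → ⌈·⌉ = 2847
j=6: r + 5k = 3498.962818… → ⌈·⌉ = 3499
j=7: r + 6k = 4151.599181… → ⌈·⌉ = 4152
j=8: r + 7k = 4804.235545… → ⌈·⌉ = 4805
j=9: r + 8k = 5456.871909… → ⌈·⌉ = 5457
j=10: r + 9k = 6109.508272… → ⌈·⌉ = 6110
j=11: r + 10k = 6762.144636… → ⌈·⌉ = 6763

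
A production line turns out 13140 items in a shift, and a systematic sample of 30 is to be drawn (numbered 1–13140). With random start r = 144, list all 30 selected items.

144, 582, 1020, 1458, 1896, 2334, 2772, 3210, 3648, 4086, 4524, 4962, 5400, 5838, 6276, 6714, 7152, 7590, 8028, 8466, 8904, 9342, 9780, 10218, 10656, 11094, 11532, 11970, 12408, 12846

k = N/n = 13140/30 = 438
item 1: 144
item 2: 144 + 438 = 582
item 3: 582 + 438 = 1020
item 4: 1020 + 438 = 1458
item 5: 1458 + 438 = 1896
item 6: 1896 + 438 = 2334
item 7: 2334 + 438 = 2772
item 8: 2772 + 438 = 3210
item 9: 3210 + 438 = 3648
item 10: 3648 + 438 = 4086
item 11: 4086 + 438 = 4524
item 12: 4524 + 438 = 4962
item 13: 4962 + 438 = 5400
item 14: 5400 + 438 = 5838
item 15: 5838 + 438 = 6276
item 16: 6276 + 438 = 6714
item 17: 6714 + 438 = 7152
item 18: 7152 + 438 = 7590
item 19: 7590 + 438 = 8028
item 20: 8028 + 438 = 8466
item 21: 8466 + 438 = 8904
item 22: 8904 + 438 = 9342
item 23: 9342 + 438 = 9780
item 24: 9780 + 438 = 10218
item 25: 10218 + 438 = 10656
item 26: 10656 + 438 = 11094
item 27: 11094 + 438 = 11532
item 28: 11532 + 438 = 11970
item 29: 11970 + 438 = 12408
item 30: 12408 + 438 = 12846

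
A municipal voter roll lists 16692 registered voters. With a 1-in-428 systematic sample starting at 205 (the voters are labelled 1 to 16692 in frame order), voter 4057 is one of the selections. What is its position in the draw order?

k = 428
position = (4057 − 205)/428 + 1 = 3852/428 + 1 = 9 + 1 = 10

10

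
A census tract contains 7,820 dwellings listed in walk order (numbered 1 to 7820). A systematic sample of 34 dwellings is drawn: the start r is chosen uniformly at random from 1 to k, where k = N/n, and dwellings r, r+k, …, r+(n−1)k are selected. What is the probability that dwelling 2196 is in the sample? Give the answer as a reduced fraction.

k = 7820/34 = 230.
Dwelling 2196 is selected iff r ≡ 2196 (mod 230); exactly one such r in {1,…,230}.
Inclusion probability = 1/230.

1/230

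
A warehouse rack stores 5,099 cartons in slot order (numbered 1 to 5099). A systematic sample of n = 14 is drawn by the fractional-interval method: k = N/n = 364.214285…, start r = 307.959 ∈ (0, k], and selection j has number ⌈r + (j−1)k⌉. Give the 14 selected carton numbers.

j=1: r + 0k = 307.959 → ⌈·⌉ = 308
j=2: r + 1k = 672.173285… → ⌈·⌉ = 673
j=3: r + 2k = 1036.387571… → ⌈·⌉ = 1037
j=4: r + 3k = 1400.601857… → ⌈·⌉ = 1401
j=5: r + 4k = 1764.816142… → ⌈·⌉ = 1765
j=6: r + 5k = 2129.030428… → ⌈·⌉ = 2130
j=7: r + 6k = 2493.244714… → ⌈·⌉ = 2494
j=8: r + 7k = 2857.459 → ⌈·⌉ = 2858
j=9: r + 8k = 3221.673285… → ⌈·⌉ = 3222
j=10: r + 9k = 3585.887571… → ⌈·⌉ = 3586
j=11: r + 10k = 3950.101857… → ⌈·⌉ = 3951
j=12: r + 11k = 4314.316142… → ⌈·⌉ = 4315
j=13: r + 12k = 4678.530428… → ⌈·⌉ = 4679
j=14: r + 13k = 5042.744714… → ⌈·⌉ = 5043

308, 673, 1037, 1401, 1765, 2130, 2494, 2858, 3222, 3586, 3951, 4315, 4679, 5043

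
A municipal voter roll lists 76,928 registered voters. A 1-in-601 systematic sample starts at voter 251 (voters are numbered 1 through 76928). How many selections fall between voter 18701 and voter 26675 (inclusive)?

k = 601
First selection ≥ 18701: 251 + ⌈(18701−251)/601⌉·601 = 251 + 31×601 = 18882
Last selection ≤ 26675: 251 + ⌊(26675−251)/601⌋·601 = 251 + 43×601 = 26094
Count = 43 − 31 + 1 = 13

13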